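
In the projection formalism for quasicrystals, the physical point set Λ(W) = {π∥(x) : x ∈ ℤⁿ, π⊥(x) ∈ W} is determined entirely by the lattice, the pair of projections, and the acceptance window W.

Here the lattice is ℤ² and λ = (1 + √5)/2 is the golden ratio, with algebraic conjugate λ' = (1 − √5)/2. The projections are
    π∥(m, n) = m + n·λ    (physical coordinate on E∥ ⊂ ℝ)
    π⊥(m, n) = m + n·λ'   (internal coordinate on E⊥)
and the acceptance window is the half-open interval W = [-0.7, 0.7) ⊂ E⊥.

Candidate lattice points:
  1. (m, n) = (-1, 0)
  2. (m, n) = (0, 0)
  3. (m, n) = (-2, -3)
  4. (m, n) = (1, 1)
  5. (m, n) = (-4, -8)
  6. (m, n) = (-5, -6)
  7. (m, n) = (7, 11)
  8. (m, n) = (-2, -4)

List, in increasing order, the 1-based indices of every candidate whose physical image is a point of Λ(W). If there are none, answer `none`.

Numerically λ ≈ 1.618034 and λ' = −1/λ ≈ -0.618034.
candidate 1: (m,n)=(-1,0) → π∥ = -1+0·λ ≈ -1.000000, π⊥ = -1+0·λ' ≈ -1.000000 ∉ [-0.7, 0.7) ⇒ out
candidate 2: (m,n)=(0,0) → π∥ = 0+0·λ ≈ 0.000000, π⊥ = 0+0·λ' ≈ 0.000000 ∈ [-0.7, 0.7) ⇒ IN Λ
candidate 3: (m,n)=(-2,-3) → π∥ = -2-3·λ ≈ -6.854102, π⊥ = -2-3·λ' ≈ -0.145898 ∈ [-0.7, 0.7) ⇒ IN Λ
candidate 4: (m,n)=(1,1) → π∥ = 1+1·λ ≈ 2.618034, π⊥ = 1+1·λ' ≈ 0.381966 ∈ [-0.7, 0.7) ⇒ IN Λ
candidate 5: (m,n)=(-4,-8) → π∥ = -4-8·λ ≈ -16.944272, π⊥ = -4-8·λ' ≈ 0.944272 ∉ [-0.7, 0.7) ⇒ out
candidate 6: (m,n)=(-5,-6) → π∥ = -5-6·λ ≈ -14.708204, π⊥ = -5-6·λ' ≈ -1.291796 ∉ [-0.7, 0.7) ⇒ out
candidate 7: (m,n)=(7,11) → π∥ = 7+11·λ ≈ 24.798374, π⊥ = 7+11·λ' ≈ 0.201626 ∈ [-0.7, 0.7) ⇒ IN Λ
candidate 8: (m,n)=(-2,-4) → π∥ = -2-4·λ ≈ -8.472136, π⊥ = -2-4·λ' ≈ 0.472136 ∈ [-0.7, 0.7) ⇒ IN Λ

2, 3, 4, 7, 8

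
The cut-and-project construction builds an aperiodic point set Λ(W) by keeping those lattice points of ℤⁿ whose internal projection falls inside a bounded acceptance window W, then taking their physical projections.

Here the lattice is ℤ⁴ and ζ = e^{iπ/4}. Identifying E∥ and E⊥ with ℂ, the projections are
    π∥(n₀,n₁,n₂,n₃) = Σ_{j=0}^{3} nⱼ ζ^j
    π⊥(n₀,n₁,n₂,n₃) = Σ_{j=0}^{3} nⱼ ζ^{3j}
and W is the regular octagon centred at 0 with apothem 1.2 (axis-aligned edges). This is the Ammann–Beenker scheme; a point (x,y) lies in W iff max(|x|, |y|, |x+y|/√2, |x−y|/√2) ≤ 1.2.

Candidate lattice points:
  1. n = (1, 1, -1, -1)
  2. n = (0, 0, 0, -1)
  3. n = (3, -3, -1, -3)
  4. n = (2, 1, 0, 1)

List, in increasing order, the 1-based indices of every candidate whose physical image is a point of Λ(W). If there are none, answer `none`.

1, 2

With ζ = e^{iπ/4} the internal vectors are ζ^0,ζ^3,ζ^6,ζ^9.
#1 (1, 1, -1, -1): internal (-0.41421, 1.00000); octagon support 1.00000 vs apothem 1.2 → ∈ W
#2 (0, 0, 0, -1): internal (-0.70711, -0.70711); octagon support 1.00000 vs apothem 1.2 → ∈ W
#3 (3, -3, -1, -3): internal (3.00000, -3.24264); octagon support 4.41421 vs apothem 1.2 → ∉ W
#4 (2, 1, 0, 1): internal (2.00000, 1.41421); octagon support 2.41421 vs apothem 1.2 → ∉ W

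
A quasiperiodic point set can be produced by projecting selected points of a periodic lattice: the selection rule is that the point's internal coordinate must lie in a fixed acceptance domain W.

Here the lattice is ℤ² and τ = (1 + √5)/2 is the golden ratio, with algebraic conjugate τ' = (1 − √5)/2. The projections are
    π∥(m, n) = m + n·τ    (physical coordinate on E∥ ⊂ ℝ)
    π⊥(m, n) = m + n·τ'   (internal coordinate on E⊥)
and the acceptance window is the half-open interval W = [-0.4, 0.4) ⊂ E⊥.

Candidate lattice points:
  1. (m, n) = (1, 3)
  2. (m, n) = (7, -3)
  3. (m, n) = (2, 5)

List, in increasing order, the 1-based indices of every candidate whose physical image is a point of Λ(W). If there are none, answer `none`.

none

Compute τ' = (1−√5)/2 = -0.6180, so π⊥(m,n) = m -0.6180·n.
#1 (1,3): internal coord 1 + (3)·τ' = -0.8541; -0.8541 ∉ [-0.4, 0.4) → out
#2 (7,-3): internal coord 7 + (-3)·τ' = +8.8541; +8.8541 ∉ [-0.4, 0.4) → out
#3 (2,5): internal coord 2 + (5)·τ' = -1.0902; -1.0902 ∉ [-0.4, 0.4) → out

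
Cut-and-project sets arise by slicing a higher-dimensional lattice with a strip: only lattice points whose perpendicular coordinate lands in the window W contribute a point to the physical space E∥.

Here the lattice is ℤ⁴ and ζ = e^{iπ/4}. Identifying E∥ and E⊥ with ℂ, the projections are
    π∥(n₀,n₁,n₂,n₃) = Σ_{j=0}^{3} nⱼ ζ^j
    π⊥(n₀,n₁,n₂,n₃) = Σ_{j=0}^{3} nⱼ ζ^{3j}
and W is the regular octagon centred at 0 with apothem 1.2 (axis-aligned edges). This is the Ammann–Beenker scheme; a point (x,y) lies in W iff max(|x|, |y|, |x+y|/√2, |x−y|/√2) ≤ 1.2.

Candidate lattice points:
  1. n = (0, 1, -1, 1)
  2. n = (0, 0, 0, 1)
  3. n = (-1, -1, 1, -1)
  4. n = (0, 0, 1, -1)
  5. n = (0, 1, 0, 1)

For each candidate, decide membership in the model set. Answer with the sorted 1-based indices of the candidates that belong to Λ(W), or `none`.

2

With ζ = e^{iπ/4} the internal vectors are ζ^0,ζ^3,ζ^6,ζ^9.
#1 (0, 1, -1, 1): internal (0.00000, 2.41421); octagon support 2.41421 vs apothem 1.2 → ∉ W
#2 (0, 0, 0, 1): internal (0.70711, 0.70711); octagon support 1.00000 vs apothem 1.2 → ∈ W
#3 (-1, -1, 1, -1): internal (-1.00000, -2.41421); octagon support 2.41421 vs apothem 1.2 → ∉ W
#4 (0, 0, 1, -1): internal (-0.70711, -1.70711); octagon support 1.70711 vs apothem 1.2 → ∉ W
#5 (0, 1, 0, 1): internal (0.00000, 1.41421); octagon support 1.41421 vs apothem 1.2 → ∉ W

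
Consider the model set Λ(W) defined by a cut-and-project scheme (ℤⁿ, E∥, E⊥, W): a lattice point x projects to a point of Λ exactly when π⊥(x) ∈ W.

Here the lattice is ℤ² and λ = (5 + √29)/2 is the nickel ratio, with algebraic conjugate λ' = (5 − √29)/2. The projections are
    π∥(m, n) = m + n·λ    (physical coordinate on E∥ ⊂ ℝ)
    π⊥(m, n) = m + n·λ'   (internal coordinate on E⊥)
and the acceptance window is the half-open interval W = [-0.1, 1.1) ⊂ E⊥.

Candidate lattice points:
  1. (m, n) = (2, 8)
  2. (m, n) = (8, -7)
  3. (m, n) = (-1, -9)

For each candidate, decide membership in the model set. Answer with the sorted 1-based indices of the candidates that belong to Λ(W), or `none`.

λ' = (5−√29)/2 ≈ -0.1926.
#1 (2,8): internal coord 2 + (8)·λ' = +0.4593; +0.4593 ∈ [-0.1, 1.1) → IN Λ
#2 (8,-7): internal coord 8 + (-7)·λ' = +9.3481; +9.3481 ∉ [-0.1, 1.1) → out
#3 (-1,-9): internal coord -1 + (-9)·λ' = +0.7332; +0.7332 ∈ [-0.1, 1.1) → IN Λ

1, 3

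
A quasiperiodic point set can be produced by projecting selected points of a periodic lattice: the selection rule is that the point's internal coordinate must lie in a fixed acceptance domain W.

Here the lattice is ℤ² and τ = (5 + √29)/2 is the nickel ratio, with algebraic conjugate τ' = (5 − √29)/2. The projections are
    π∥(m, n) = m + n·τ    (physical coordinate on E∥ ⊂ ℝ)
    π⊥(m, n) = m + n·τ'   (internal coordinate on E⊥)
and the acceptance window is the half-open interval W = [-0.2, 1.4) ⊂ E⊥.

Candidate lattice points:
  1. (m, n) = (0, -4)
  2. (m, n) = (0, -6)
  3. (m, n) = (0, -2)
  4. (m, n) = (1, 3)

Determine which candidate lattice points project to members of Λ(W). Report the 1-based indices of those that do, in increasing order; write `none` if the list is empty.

Numerically τ ≈ 5.1926 and τ' = −1/τ ≈ -0.1926.
[1] lift (0,-4): star map gives 0.7703; window check -0.2 ≤ 0.7703 < 1.4 is true → IN Λ
[2] lift (0,-6): star map gives 1.1555; window check -0.2 ≤ 1.1555 < 1.4 is true → IN Λ
[3] lift (0,-2): star map gives 0.3852; window check -0.2 ≤ 0.3852 < 1.4 is true → IN Λ
[4] lift (1,3): star map gives 0.4223; window check -0.2 ≤ 0.4223 < 1.4 is true → IN Λ

1, 2, 3, 4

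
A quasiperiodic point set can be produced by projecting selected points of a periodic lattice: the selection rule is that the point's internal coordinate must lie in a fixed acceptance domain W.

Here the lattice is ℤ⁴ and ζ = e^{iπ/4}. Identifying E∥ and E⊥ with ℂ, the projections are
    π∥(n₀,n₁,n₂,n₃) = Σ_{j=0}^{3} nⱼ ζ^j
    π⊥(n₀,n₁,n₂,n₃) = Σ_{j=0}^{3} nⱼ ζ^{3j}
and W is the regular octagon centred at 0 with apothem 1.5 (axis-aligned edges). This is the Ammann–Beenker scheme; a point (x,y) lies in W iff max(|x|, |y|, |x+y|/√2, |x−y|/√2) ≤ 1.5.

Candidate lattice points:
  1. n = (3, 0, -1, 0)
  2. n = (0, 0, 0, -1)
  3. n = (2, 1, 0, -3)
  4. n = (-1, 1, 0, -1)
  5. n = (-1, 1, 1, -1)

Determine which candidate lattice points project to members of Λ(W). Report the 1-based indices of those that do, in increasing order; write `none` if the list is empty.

π⊥(n) = n₀ + n₁ζ³ + n₂ζ⁶ + n₃ζ⁹ where ζ = e^{iπ/4}.
candidate 1: n = (3, 0, -1, 0) → π⊥ ≈ (+3.0000, +1.0000); max(|x|,|y|,|x±y|/√2) = 3.0000 > 1.5 ⇒ ∉ W
candidate 2: n = (0, 0, 0, -1) → π⊥ ≈ (-0.7071, -0.7071); max(|x|,|y|,|x±y|/√2) = 1.0000 ≤ 1.5 ⇒ ∈ W
candidate 3: n = (2, 1, 0, -3) → π⊥ ≈ (-0.8284, -1.4142); max(|x|,|y|,|x±y|/√2) = 1.5858 > 1.5 ⇒ ∉ W
candidate 4: n = (-1, 1, 0, -1) → π⊥ ≈ (-2.4142, +0.0000); max(|x|,|y|,|x±y|/√2) = 2.4142 > 1.5 ⇒ ∉ W
candidate 5: n = (-1, 1, 1, -1) → π⊥ ≈ (-2.4142, -1.0000); max(|x|,|y|,|x±y|/√2) = 2.4142 > 1.5 ⇒ ∉ W

2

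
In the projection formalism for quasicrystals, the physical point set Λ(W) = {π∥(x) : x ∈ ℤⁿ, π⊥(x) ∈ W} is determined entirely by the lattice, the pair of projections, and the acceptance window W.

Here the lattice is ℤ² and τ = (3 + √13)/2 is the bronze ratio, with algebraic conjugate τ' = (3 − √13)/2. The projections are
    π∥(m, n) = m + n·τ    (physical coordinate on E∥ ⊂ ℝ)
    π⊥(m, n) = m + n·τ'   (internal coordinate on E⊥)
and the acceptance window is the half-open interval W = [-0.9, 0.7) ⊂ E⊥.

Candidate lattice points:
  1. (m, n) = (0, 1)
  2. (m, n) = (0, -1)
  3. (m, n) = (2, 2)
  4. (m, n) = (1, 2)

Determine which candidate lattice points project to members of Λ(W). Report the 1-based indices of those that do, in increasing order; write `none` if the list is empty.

τ' = (3−√13)/2 ≈ -0.30278.
#1 (0,1): internal coord 0 + (1)·τ' = -0.30278; -0.30278 ∈ [-0.9, 0.7) → IN Λ
#2 (0,-1): internal coord 0 + (-1)·τ' = +0.30278; +0.30278 ∈ [-0.9, 0.7) → IN Λ
#3 (2,2): internal coord 2 + (2)·τ' = +1.39445; +1.39445 ∉ [-0.9, 0.7) → out
#4 (1,2): internal coord 1 + (2)·τ' = +0.39445; +0.39445 ∈ [-0.9, 0.7) → IN Λ

1, 2, 4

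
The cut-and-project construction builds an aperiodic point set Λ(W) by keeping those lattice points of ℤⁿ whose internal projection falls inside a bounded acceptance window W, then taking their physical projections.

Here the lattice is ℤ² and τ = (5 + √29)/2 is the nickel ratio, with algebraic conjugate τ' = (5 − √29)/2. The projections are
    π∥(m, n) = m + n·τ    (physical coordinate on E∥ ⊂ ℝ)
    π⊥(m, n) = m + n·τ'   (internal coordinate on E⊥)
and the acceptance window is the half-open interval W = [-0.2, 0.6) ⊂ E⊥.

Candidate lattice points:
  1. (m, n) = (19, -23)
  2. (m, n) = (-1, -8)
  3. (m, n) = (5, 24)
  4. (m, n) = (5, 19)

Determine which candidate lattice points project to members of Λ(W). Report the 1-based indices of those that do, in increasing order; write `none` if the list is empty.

2, 3

Numerically τ ≈ 5.19258 and τ' = −1/τ ≈ -0.19258.
#1 (19,-23): internal coord 19 + (-23)·τ' = +23.42940; +23.42940 ∉ [-0.2, 0.6) → out
#2 (-1,-8): internal coord -1 + (-8)·τ' = +0.54066; +0.54066 ∈ [-0.2, 0.6) → IN Λ
#3 (5,24): internal coord 5 + (24)·τ' = +0.37802; +0.37802 ∈ [-0.2, 0.6) → IN Λ
#4 (5,19): internal coord 5 + (19)·τ' = +1.34093; +1.34093 ∉ [-0.2, 0.6) → out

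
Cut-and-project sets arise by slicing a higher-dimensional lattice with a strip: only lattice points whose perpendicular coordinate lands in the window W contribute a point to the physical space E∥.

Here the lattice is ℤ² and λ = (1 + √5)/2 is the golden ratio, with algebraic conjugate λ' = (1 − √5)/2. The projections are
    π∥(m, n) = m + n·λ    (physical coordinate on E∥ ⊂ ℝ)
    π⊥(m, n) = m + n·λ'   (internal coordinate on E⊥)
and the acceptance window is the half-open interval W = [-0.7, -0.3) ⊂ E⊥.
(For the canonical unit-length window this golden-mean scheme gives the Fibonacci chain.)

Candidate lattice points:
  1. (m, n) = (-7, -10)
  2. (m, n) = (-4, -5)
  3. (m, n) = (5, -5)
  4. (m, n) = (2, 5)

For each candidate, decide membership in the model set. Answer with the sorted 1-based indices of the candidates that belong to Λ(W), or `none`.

Compute λ' = (1−√5)/2 = -0.618034, so π⊥(m,n) = m -0.618034·n.
#1 (-7,-10): internal coord -7 + (-10)·λ' = -0.819660; -0.819660 ∉ [-0.7, -0.3) → out
#2 (-4,-5): internal coord -4 + (-5)·λ' = -0.909830; -0.909830 ∉ [-0.7, -0.3) → out
#3 (5,-5): internal coord 5 + (-5)·λ' = +8.090170; +8.090170 ∉ [-0.7, -0.3) → out
#4 (2,5): internal coord 2 + (5)·λ' = -1.090170; -1.090170 ∉ [-0.7, -0.3) → out

none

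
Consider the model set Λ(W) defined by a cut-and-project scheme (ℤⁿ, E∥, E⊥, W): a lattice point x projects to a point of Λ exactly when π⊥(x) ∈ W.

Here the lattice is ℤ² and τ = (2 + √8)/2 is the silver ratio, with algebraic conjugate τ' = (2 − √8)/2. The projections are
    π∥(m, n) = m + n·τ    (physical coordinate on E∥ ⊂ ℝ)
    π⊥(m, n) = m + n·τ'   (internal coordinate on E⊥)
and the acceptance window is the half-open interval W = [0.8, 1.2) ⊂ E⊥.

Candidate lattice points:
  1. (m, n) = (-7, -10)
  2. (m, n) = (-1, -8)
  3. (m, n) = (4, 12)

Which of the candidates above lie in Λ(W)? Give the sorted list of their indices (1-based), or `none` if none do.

τ' = (2−√8)/2 ≈ -0.414214.
#1 (-7,-10): internal coord -7 + (-10)·τ' = -2.857864; -2.857864 ∉ [0.8, 1.2) → out
#2 (-1,-8): internal coord -1 + (-8)·τ' = +2.313708; +2.313708 ∉ [0.8, 1.2) → out
#3 (4,12): internal coord 4 + (12)·τ' = -0.970563; -0.970563 ∉ [0.8, 1.2) → out

none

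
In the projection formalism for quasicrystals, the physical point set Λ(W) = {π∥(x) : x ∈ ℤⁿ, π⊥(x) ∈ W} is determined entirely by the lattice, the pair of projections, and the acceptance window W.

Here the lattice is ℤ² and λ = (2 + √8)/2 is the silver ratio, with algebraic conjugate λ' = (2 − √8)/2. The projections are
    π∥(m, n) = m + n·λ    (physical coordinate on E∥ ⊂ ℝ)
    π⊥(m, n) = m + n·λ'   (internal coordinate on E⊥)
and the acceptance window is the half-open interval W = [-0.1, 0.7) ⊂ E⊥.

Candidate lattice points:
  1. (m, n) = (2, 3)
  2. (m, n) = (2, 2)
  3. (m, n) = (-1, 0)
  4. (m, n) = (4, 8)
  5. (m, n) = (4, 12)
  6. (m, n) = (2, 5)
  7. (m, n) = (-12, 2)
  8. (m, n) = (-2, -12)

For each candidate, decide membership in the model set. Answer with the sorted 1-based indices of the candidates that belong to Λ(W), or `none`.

4, 6

λ' = (2−√8)/2 ≈ -0.4142.
#1 (2,3): internal coord 2 + (3)·λ' = +0.7574; +0.7574 ∉ [-0.1, 0.7) → out
#2 (2,2): internal coord 2 + (2)·λ' = +1.1716; +1.1716 ∉ [-0.1, 0.7) → out
#3 (-1,0): internal coord -1 + (0)·λ' = -1.0000; -1.0000 ∉ [-0.1, 0.7) → out
#4 (4,8): internal coord 4 + (8)·λ' = +0.6863; +0.6863 ∈ [-0.1, 0.7) → IN Λ
#5 (4,12): internal coord 4 + (12)·λ' = -0.9706; -0.9706 ∉ [-0.1, 0.7) → out
#6 (2,5): internal coord 2 + (5)·λ' = -0.0711; -0.0711 ∈ [-0.1, 0.7) → IN Λ
#7 (-12,2): internal coord -12 + (2)·λ' = -12.8284; -12.8284 ∉ [-0.1, 0.7) → out
#8 (-2,-12): internal coord -2 + (-12)·λ' = +2.9706; +2.9706 ∉ [-0.1, 0.7) → out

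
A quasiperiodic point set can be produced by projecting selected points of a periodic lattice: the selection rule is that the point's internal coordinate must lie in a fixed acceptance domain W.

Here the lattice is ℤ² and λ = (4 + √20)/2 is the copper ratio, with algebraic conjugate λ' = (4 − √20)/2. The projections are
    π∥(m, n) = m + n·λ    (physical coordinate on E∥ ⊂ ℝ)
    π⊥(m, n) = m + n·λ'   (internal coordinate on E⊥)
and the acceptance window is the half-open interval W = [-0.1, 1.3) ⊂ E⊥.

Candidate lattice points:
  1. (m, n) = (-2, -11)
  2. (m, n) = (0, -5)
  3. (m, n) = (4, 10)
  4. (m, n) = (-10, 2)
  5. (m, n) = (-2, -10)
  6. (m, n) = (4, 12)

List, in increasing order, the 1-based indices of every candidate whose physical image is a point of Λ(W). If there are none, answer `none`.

λ' = (4−√20)/2 ≈ -0.23607.
candidate 1: (m,n)=(-2,-11) → π∥ = -2-11·λ ≈ -48.59675, π⊥ = -2-11·λ' ≈ 0.59675 ∈ [-0.1, 1.3) ⇒ IN Λ
candidate 2: (m,n)=(0,-5) → π∥ = 0-5·λ ≈ -21.18034, π⊥ = 0-5·λ' ≈ 1.18034 ∈ [-0.1, 1.3) ⇒ IN Λ
candidate 3: (m,n)=(4,10) → π∥ = 4+10·λ ≈ 46.36068, π⊥ = 4+10·λ' ≈ 1.63932 ∉ [-0.1, 1.3) ⇒ out
candidate 4: (m,n)=(-10,2) → π∥ = -10+2·λ ≈ -1.52786, π⊥ = -10+2·λ' ≈ -10.47214 ∉ [-0.1, 1.3) ⇒ out
candidate 5: (m,n)=(-2,-10) → π∥ = -2-10·λ ≈ -44.36068, π⊥ = -2-10·λ' ≈ 0.36068 ∈ [-0.1, 1.3) ⇒ IN Λ
candidate 6: (m,n)=(4,12) → π∥ = 4+12·λ ≈ 54.83282, π⊥ = 4+12·λ' ≈ 1.16718 ∈ [-0.1, 1.3) ⇒ IN Λ

1, 2, 5, 6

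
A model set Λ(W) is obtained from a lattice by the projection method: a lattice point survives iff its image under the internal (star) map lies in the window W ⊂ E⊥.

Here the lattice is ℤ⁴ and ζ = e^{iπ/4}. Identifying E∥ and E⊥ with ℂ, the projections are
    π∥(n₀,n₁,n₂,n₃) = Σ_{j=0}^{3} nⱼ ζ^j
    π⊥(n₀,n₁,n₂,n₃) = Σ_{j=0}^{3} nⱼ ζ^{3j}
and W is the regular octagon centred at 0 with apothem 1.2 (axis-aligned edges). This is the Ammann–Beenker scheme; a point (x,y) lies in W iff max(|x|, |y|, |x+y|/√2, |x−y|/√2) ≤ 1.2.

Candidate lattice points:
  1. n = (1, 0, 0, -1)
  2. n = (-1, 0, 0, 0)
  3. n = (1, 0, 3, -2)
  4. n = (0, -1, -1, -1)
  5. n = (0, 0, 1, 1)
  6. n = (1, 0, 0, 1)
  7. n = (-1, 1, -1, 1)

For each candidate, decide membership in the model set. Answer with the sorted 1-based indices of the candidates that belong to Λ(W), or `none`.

Internal map: ζ^{3j} for j=0..3 gives (1,0), (−√2/2,√2/2), (0,−1), (√2/2,√2/2).
#1 (1, 0, 0, -1): internal (0.29289, -0.70711); octagon support 0.70711 vs apothem 1.2 → ∈ W
#2 (-1, 0, 0, 0): internal (-1.00000, 0.00000); octagon support 1.00000 vs apothem 1.2 → ∈ W
#3 (1, 0, 3, -2): internal (-0.41421, -4.41421); octagon support 4.41421 vs apothem 1.2 → ∉ W
#4 (0, -1, -1, -1): internal (0.00000, -0.41421); octagon support 0.41421 vs apothem 1.2 → ∈ W
#5 (0, 0, 1, 1): internal (0.70711, -0.29289); octagon support 0.70711 vs apothem 1.2 → ∈ W
#6 (1, 0, 0, 1): internal (1.70711, 0.70711); octagon support 1.70711 vs apothem 1.2 → ∉ W
#7 (-1, 1, -1, 1): internal (-1.00000, 2.41421); octagon support 2.41421 vs apothem 1.2 → ∉ W

1, 2, 4, 5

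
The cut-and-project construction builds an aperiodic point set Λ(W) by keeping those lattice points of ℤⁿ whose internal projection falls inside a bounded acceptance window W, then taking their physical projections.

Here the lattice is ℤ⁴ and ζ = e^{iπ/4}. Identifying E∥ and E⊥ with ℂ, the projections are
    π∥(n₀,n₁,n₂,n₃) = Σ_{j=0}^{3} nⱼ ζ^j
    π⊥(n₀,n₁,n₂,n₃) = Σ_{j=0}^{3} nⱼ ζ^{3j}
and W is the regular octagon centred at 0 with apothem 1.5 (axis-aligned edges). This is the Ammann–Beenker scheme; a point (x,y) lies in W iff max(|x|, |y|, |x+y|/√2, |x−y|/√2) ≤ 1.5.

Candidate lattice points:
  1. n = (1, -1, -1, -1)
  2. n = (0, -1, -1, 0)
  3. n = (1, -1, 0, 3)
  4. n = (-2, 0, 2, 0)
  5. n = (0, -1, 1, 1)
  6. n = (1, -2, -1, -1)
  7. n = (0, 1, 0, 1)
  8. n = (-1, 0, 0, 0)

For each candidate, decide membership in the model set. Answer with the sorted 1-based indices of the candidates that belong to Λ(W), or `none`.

Internal map: ζ^{3j} for j=0..3 gives (1,0), (−√2/2,√2/2), (0,−1), (√2/2,√2/2).
#1 (1, -1, -1, -1): internal (1.00000, -0.41421); octagon support 1.00000 vs apothem 1.5 → ∈ W
#2 (0, -1, -1, 0): internal (0.70711, 0.29289); octagon support 0.70711 vs apothem 1.5 → ∈ W
#3 (1, -1, 0, 3): internal (3.82843, 1.41421); octagon support 3.82843 vs apothem 1.5 → ∉ W
#4 (-2, 0, 2, 0): internal (-2.00000, -2.00000); octagon support 2.82843 vs apothem 1.5 → ∉ W
#5 (0, -1, 1, 1): internal (1.41421, -1.00000); octagon support 1.70711 vs apothem 1.5 → ∉ W
#6 (1, -2, -1, -1): internal (1.70711, -1.12132); octagon support 2.00000 vs apothem 1.5 → ∉ W
#7 (0, 1, 0, 1): internal (0.00000, 1.41421); octagon support 1.41421 vs apothem 1.5 → ∈ W
#8 (-1, 0, 0, 0): internal (-1.00000, 0.00000); octagon support 1.00000 vs apothem 1.5 → ∈ W

1, 2, 7, 8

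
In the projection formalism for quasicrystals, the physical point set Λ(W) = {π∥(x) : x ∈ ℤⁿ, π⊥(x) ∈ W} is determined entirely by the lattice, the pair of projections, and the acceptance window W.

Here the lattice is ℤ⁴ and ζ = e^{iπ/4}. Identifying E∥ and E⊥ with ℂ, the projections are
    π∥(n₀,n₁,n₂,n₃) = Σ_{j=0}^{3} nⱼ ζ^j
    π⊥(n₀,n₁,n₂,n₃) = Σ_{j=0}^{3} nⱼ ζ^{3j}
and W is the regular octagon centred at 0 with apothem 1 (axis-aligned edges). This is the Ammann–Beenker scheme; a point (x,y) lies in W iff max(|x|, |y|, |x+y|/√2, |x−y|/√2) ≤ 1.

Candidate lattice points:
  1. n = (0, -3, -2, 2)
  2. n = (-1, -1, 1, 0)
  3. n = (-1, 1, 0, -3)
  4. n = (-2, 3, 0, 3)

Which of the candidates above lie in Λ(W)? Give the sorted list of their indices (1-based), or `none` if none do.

none

Internal map: ζ^{3j} for j=0..3 gives (1,0), (−√2/2,√2/2), (0,−1), (√2/2,√2/2).
#1 (0, -3, -2, 2): internal (3.53553, 1.29289); octagon support 3.53553 vs apothem 1 → ∉ W
#2 (-1, -1, 1, 0): internal (-0.29289, -1.70711); octagon support 1.70711 vs apothem 1 → ∉ W
#3 (-1, 1, 0, -3): internal (-3.82843, -1.41421); octagon support 3.82843 vs apothem 1 → ∉ W
#4 (-2, 3, 0, 3): internal (-2.00000, 4.24264); octagon support 4.41421 vs apothem 1 → ∉ W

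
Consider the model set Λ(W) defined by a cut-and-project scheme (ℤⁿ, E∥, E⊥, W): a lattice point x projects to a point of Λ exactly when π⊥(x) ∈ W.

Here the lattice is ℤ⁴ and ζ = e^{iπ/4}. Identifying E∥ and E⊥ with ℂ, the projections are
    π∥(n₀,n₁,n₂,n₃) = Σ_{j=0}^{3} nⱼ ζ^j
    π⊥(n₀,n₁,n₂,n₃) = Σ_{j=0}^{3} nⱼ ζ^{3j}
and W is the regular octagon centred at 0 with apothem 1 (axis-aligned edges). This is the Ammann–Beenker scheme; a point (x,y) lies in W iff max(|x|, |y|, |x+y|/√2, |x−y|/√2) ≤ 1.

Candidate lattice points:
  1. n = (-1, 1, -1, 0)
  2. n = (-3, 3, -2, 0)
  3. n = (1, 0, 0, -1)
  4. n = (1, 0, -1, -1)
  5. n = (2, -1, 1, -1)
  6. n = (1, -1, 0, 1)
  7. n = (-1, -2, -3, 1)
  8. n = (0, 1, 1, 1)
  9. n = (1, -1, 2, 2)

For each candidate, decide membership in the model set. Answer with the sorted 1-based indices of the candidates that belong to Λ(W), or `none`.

π⊥(n) = n₀ + n₁ζ³ + n₂ζ⁶ + n₃ζ⁹ where ζ = e^{iπ/4}.
candidate 1: n = (-1, 1, -1, 0) → π⊥ ≈ (-1.707107, +1.707107); max(|x|,|y|,|x±y|/√2) = 2.414214 > 1 ⇒ ∉ W
candidate 2: n = (-3, 3, -2, 0) → π⊥ ≈ (-5.121320, +4.121320); max(|x|,|y|,|x±y|/√2) = 6.535534 > 1 ⇒ ∉ W
candidate 3: n = (1, 0, 0, -1) → π⊥ ≈ (+0.292893, -0.707107); max(|x|,|y|,|x±y|/√2) = 0.707107 ≤ 1 ⇒ ∈ W
candidate 4: n = (1, 0, -1, -1) → π⊥ ≈ (+0.292893, +0.292893); max(|x|,|y|,|x±y|/√2) = 0.414214 ≤ 1 ⇒ ∈ W
candidate 5: n = (2, -1, 1, -1) → π⊥ ≈ (+2.000000, -2.414214); max(|x|,|y|,|x±y|/√2) = 3.121320 > 1 ⇒ ∉ W
candidate 6: n = (1, -1, 0, 1) → π⊥ ≈ (+2.414214, +0.000000); max(|x|,|y|,|x±y|/√2) = 2.414214 > 1 ⇒ ∉ W
candidate 7: n = (-1, -2, -3, 1) → π⊥ ≈ (+1.121320, +2.292893); max(|x|,|y|,|x±y|/√2) = 2.414214 > 1 ⇒ ∉ W
candidate 8: n = (0, 1, 1, 1) → π⊥ ≈ (+0.000000, +0.414214); max(|x|,|y|,|x±y|/√2) = 0.414214 ≤ 1 ⇒ ∈ W
candidate 9: n = (1, -1, 2, 2) → π⊥ ≈ (+3.121320, -1.292893); max(|x|,|y|,|x±y|/√2) = 3.121320 > 1 ⇒ ∉ W

3, 4, 8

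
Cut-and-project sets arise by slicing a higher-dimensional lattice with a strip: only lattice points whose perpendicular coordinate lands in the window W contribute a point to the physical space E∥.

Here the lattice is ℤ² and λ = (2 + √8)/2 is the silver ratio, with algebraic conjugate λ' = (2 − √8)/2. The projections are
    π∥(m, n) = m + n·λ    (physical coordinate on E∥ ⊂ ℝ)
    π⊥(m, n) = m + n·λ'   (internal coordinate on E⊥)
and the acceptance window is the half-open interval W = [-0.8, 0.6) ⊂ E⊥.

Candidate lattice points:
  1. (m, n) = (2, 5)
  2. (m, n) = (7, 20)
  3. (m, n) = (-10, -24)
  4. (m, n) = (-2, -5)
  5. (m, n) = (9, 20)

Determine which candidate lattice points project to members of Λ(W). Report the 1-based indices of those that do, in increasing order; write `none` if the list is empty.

1, 3, 4

λ' = (2−√8)/2 ≈ -0.41421.
[1] lift (2,5): star map gives -0.07107; window check -0.8 ≤ -0.07107 < 0.6 is true → IN Λ
[2] lift (7,20): star map gives -1.28427; window check -0.8 ≤ -1.28427 < 0.6 is false → out
[3] lift (-10,-24): star map gives -0.05887; window check -0.8 ≤ -0.05887 < 0.6 is true → IN Λ
[4] lift (-2,-5): star map gives 0.07107; window check -0.8 ≤ 0.07107 < 0.6 is true → IN Λ
[5] lift (9,20): star map gives 0.71573; window check -0.8 ≤ 0.71573 < 0.6 is false → out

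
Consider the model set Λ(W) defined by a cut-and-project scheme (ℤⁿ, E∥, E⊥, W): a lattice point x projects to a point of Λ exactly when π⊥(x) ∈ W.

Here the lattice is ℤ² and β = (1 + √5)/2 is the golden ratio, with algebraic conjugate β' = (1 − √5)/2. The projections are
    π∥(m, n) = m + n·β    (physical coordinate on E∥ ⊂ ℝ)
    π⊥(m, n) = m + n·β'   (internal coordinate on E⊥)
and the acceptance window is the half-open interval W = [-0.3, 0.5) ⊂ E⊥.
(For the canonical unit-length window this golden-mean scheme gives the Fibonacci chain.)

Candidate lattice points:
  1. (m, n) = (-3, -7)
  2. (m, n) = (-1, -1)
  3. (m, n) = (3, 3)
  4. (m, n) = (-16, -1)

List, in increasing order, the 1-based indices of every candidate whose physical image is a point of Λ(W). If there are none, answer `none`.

none

Numerically β ≈ 1.61803 and β' = −1/β ≈ -0.61803.
#1 (-3,-7): internal coord -3 + (-7)·β' = +1.32624; +1.32624 ∉ [-0.3, 0.5) → out
#2 (-1,-1): internal coord -1 + (-1)·β' = -0.38197; -0.38197 ∉ [-0.3, 0.5) → out
#3 (3,3): internal coord 3 + (3)·β' = +1.14590; +1.14590 ∉ [-0.3, 0.5) → out
#4 (-16,-1): internal coord -16 + (-1)·β' = -15.38197; -15.38197 ∉ [-0.3, 0.5) → out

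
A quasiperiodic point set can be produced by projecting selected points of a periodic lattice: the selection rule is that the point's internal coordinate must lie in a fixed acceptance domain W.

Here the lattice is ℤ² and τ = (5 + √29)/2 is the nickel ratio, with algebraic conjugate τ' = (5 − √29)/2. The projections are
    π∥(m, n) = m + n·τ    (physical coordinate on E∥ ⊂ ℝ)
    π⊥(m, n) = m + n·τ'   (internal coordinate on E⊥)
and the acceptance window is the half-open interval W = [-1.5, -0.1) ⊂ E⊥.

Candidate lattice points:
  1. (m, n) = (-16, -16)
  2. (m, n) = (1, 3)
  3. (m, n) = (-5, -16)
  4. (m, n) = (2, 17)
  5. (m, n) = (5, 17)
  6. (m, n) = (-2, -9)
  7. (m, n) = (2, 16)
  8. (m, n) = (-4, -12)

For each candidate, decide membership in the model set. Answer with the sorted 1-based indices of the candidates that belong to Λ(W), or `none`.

Compute τ' = (5−√29)/2 = -0.19258, so π⊥(m,n) = m -0.19258·n.
[1] lift (-16,-16): star map gives -12.91868; window check -1.5 ≤ -12.91868 < -0.1 is false → out
[2] lift (1,3): star map gives 0.42225; window check -1.5 ≤ 0.42225 < -0.1 is false → out
[3] lift (-5,-16): star map gives -1.91868; window check -1.5 ≤ -1.91868 < -0.1 is false → out
[4] lift (2,17): star map gives -1.27390; window check -1.5 ≤ -1.27390 < -0.1 is true → IN Λ
[5] lift (5,17): star map gives 1.72610; window check -1.5 ≤ 1.72610 < -0.1 is false → out
[6] lift (-2,-9): star map gives -0.26676; window check -1.5 ≤ -0.26676 < -0.1 is true → IN Λ
[7] lift (2,16): star map gives -1.08132; window check -1.5 ≤ -1.08132 < -0.1 is true → IN Λ
[8] lift (-4,-12): star map gives -1.68901; window check -1.5 ≤ -1.68901 < -0.1 is false → out

4, 6, 7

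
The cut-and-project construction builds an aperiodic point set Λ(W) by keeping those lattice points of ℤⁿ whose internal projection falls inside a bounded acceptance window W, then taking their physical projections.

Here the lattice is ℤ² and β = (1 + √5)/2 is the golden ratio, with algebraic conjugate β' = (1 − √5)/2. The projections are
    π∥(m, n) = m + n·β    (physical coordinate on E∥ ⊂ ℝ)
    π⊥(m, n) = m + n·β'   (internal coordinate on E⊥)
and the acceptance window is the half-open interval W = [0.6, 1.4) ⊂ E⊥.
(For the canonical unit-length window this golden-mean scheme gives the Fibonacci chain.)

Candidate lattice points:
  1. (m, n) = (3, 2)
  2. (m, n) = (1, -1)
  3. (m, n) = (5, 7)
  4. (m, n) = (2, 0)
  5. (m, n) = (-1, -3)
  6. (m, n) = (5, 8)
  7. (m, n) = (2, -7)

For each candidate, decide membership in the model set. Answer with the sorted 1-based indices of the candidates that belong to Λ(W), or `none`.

3, 5

β' = (1−√5)/2 ≈ -0.61803.
#1 (3,2): internal coord 3 + (2)·β' = +1.76393; +1.76393 ∉ [0.6, 1.4) → out
#2 (1,-1): internal coord 1 + (-1)·β' = +1.61803; +1.61803 ∉ [0.6, 1.4) → out
#3 (5,7): internal coord 5 + (7)·β' = +0.67376; +0.67376 ∈ [0.6, 1.4) → IN Λ
#4 (2,0): internal coord 2 + (0)·β' = +2.00000; +2.00000 ∉ [0.6, 1.4) → out
#5 (-1,-3): internal coord -1 + (-3)·β' = +0.85410; +0.85410 ∈ [0.6, 1.4) → IN Λ
#6 (5,8): internal coord 5 + (8)·β' = +0.05573; +0.05573 ∉ [0.6, 1.4) → out
#7 (2,-7): internal coord 2 + (-7)·β' = +6.32624; +6.32624 ∉ [0.6, 1.4) → out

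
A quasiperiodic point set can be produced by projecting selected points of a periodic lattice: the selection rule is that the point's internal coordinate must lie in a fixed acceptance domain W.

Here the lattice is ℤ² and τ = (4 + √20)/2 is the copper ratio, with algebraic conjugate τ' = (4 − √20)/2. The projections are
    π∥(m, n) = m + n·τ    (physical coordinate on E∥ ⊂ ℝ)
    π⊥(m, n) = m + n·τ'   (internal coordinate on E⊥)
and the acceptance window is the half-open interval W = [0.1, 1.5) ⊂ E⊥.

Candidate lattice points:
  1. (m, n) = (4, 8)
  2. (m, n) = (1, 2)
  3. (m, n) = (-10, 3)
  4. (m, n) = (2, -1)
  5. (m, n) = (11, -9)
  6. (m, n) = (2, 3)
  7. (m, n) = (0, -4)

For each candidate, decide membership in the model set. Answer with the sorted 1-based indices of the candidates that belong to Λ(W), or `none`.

2, 6, 7

τ' = (4−√20)/2 ≈ -0.2361.
#1 (4,8): internal coord 4 + (8)·τ' = +2.1115; +2.1115 ∉ [0.1, 1.5) → out
#2 (1,2): internal coord 1 + (2)·τ' = +0.5279; +0.5279 ∈ [0.1, 1.5) → IN Λ
#3 (-10,3): internal coord -10 + (3)·τ' = -10.7082; -10.7082 ∉ [0.1, 1.5) → out
#4 (2,-1): internal coord 2 + (-1)·τ' = +2.2361; +2.2361 ∉ [0.1, 1.5) → out
#5 (11,-9): internal coord 11 + (-9)·τ' = +13.1246; +13.1246 ∉ [0.1, 1.5) → out
#6 (2,3): internal coord 2 + (3)·τ' = +1.2918; +1.2918 ∈ [0.1, 1.5) → IN Λ
#7 (0,-4): internal coord 0 + (-4)·τ' = +0.9443; +0.9443 ∈ [0.1, 1.5) → IN Λ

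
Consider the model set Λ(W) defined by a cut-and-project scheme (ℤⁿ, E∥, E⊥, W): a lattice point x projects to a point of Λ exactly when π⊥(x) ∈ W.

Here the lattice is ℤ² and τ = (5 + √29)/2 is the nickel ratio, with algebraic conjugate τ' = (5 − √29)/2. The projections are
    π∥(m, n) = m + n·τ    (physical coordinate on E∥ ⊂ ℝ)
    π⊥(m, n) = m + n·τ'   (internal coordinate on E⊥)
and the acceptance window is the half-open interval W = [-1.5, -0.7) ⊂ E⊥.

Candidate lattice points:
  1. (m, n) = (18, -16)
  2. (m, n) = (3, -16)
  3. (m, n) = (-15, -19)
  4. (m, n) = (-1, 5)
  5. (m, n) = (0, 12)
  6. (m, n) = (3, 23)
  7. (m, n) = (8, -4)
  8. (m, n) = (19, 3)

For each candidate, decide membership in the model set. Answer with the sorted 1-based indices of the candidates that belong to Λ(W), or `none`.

6

Numerically τ ≈ 5.19258 and τ' = −1/τ ≈ -0.19258.
#1 (18,-16): internal coord 18 + (-16)·τ' = +21.08132; +21.08132 ∉ [-1.5, -0.7) → out
#2 (3,-16): internal coord 3 + (-16)·τ' = +6.08132; +6.08132 ∉ [-1.5, -0.7) → out
#3 (-15,-19): internal coord -15 + (-19)·τ' = -11.34093; -11.34093 ∉ [-1.5, -0.7) → out
#4 (-1,5): internal coord -1 + (5)·τ' = -1.96291; -1.96291 ∉ [-1.5, -0.7) → out
#5 (0,12): internal coord 0 + (12)·τ' = -2.31099; -2.31099 ∉ [-1.5, -0.7) → out
#6 (3,23): internal coord 3 + (23)·τ' = -1.42940; -1.42940 ∈ [-1.5, -0.7) → IN Λ
#7 (8,-4): internal coord 8 + (-4)·τ' = +8.77033; +8.77033 ∉ [-1.5, -0.7) → out
#8 (19,3): internal coord 19 + (3)·τ' = +18.42225; +18.42225 ∉ [-1.5, -0.7) → out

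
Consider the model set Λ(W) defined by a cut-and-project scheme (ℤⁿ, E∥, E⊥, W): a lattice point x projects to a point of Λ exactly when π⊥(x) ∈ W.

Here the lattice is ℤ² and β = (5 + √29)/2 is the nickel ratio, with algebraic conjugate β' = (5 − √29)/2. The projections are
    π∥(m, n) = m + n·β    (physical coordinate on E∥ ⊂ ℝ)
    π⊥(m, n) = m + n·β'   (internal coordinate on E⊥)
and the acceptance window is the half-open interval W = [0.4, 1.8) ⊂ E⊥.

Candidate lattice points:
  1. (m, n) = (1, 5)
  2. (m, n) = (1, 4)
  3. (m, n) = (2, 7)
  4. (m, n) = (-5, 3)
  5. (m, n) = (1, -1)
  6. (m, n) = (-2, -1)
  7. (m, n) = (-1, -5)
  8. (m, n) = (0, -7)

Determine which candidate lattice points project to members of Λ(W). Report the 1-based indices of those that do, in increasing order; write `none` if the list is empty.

Compute β' = (5−√29)/2 = -0.19258, so π⊥(m,n) = m -0.19258·n.
#1 (1,5): internal coord 1 + (5)·β' = +0.03709; +0.03709 ∉ [0.4, 1.8) → out
#2 (1,4): internal coord 1 + (4)·β' = +0.22967; +0.22967 ∉ [0.4, 1.8) → out
#3 (2,7): internal coord 2 + (7)·β' = +0.65192; +0.65192 ∈ [0.4, 1.8) → IN Λ
#4 (-5,3): internal coord -5 + (3)·β' = -5.57775; -5.57775 ∉ [0.4, 1.8) → out
#5 (1,-1): internal coord 1 + (-1)·β' = +1.19258; +1.19258 ∈ [0.4, 1.8) → IN Λ
#6 (-2,-1): internal coord -2 + (-1)·β' = -1.80742; -1.80742 ∉ [0.4, 1.8) → out
#7 (-1,-5): internal coord -1 + (-5)·β' = -0.03709; -0.03709 ∉ [0.4, 1.8) → out
#8 (0,-7): internal coord 0 + (-7)·β' = +1.34808; +1.34808 ∈ [0.4, 1.8) → IN Λ

3, 5, 8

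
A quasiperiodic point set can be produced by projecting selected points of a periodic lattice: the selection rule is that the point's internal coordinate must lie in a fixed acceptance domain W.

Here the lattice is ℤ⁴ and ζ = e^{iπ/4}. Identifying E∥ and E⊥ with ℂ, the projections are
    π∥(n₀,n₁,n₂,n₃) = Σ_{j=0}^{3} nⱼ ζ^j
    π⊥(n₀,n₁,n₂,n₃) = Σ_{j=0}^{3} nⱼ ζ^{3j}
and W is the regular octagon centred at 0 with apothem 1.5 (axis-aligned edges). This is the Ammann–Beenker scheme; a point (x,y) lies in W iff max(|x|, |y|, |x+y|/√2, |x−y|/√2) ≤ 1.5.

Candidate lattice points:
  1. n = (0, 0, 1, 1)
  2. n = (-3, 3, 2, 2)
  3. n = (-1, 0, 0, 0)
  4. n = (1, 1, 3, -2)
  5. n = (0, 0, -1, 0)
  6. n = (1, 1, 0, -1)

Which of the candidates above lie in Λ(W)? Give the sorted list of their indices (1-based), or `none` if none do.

1, 3, 5, 6

π⊥(n) = n₀ + n₁ζ³ + n₂ζ⁶ + n₃ζ⁹ where ζ = e^{iπ/4}.
#1 (0, 0, 1, 1): internal (0.70711, -0.29289); octagon support 0.70711 vs apothem 1.5 → ∈ W
#2 (-3, 3, 2, 2): internal (-3.70711, 1.53553); octagon support 3.70711 vs apothem 1.5 → ∉ W
#3 (-1, 0, 0, 0): internal (-1.00000, 0.00000); octagon support 1.00000 vs apothem 1.5 → ∈ W
#4 (1, 1, 3, -2): internal (-1.12132, -3.70711); octagon support 3.70711 vs apothem 1.5 → ∉ W
#5 (0, 0, -1, 0): internal (0.00000, 1.00000); octagon support 1.00000 vs apothem 1.5 → ∈ W
#6 (1, 1, 0, -1): internal (-0.41421, 0.00000); octagon support 0.41421 vs apothem 1.5 → ∈ W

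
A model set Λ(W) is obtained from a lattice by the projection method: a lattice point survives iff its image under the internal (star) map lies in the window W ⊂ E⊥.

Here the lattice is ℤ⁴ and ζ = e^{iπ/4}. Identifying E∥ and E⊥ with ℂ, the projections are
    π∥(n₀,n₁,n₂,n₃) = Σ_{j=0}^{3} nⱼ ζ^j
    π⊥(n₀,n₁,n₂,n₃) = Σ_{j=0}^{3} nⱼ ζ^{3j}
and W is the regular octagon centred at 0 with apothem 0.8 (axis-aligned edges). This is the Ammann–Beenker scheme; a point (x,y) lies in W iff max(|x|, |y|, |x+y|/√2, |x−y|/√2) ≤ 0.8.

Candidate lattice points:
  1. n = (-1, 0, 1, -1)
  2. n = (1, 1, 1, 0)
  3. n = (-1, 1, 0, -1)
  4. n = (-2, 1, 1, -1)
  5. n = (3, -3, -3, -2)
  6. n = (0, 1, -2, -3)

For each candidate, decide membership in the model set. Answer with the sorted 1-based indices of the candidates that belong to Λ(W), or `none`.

With ζ = e^{iπ/4} the internal vectors are ζ^0,ζ^3,ζ^6,ζ^9.
candidate 1: n = (-1, 0, 1, -1) → π⊥ ≈ (-1.70711, -1.70711); max(|x|,|y|,|x±y|/√2) = 2.41421 > 0.8 ⇒ ∉ W
candidate 2: n = (1, 1, 1, 0) → π⊥ ≈ (+0.29289, -0.29289); max(|x|,|y|,|x±y|/√2) = 0.41421 ≤ 0.8 ⇒ ∈ W
candidate 3: n = (-1, 1, 0, -1) → π⊥ ≈ (-2.41421, +0.00000); max(|x|,|y|,|x±y|/√2) = 2.41421 > 0.8 ⇒ ∉ W
candidate 4: n = (-2, 1, 1, -1) → π⊥ ≈ (-3.41421, -1.00000); max(|x|,|y|,|x±y|/√2) = 3.41421 > 0.8 ⇒ ∉ W
candidate 5: n = (3, -3, -3, -2) → π⊥ ≈ (+3.70711, -0.53553); max(|x|,|y|,|x±y|/√2) = 3.70711 > 0.8 ⇒ ∉ W
candidate 6: n = (0, 1, -2, -3) → π⊥ ≈ (-2.82843, +0.58579); max(|x|,|y|,|x±y|/√2) = 2.82843 > 0.8 ⇒ ∉ W

2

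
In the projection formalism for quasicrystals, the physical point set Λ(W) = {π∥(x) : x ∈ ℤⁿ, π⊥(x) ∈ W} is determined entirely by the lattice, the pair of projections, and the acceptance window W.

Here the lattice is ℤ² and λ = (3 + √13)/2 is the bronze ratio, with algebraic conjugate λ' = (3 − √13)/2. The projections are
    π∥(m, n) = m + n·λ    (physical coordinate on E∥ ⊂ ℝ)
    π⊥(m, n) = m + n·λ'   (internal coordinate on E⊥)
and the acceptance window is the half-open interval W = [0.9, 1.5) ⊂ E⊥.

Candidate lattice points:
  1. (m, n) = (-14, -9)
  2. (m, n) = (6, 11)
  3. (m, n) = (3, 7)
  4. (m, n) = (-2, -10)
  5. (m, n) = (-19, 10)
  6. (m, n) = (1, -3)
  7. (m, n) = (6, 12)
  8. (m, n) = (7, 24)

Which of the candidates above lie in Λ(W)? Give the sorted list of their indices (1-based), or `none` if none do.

Numerically λ ≈ 3.302776 and λ' = −1/λ ≈ -0.302776.
[1] lift (-14,-9): star map gives -11.275019; window check 0.9 ≤ -11.275019 < 1.5 is false → out
[2] lift (6,11): star map gives 2.669468; window check 0.9 ≤ 2.669468 < 1.5 is false → out
[3] lift (3,7): star map gives 0.880571; window check 0.9 ≤ 0.880571 < 1.5 is false → out
[4] lift (-2,-10): star map gives 1.027756; window check 0.9 ≤ 1.027756 < 1.5 is true → IN Λ
[5] lift (-19,10): star map gives -22.027756; window check 0.9 ≤ -22.027756 < 1.5 is false → out
[6] lift (1,-3): star map gives 1.908327; window check 0.9 ≤ 1.908327 < 1.5 is false → out
[7] lift (6,12): star map gives 2.366692; window check 0.9 ≤ 2.366692 < 1.5 is false → out
[8] lift (7,24): star map gives -0.266615; window check 0.9 ≤ -0.266615 < 1.5 is false → out

4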